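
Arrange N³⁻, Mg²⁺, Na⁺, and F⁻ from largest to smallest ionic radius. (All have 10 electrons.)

N³⁻ > F⁻ > Na⁺ > Mg²⁺

All of these have 10 electrons, so size is governed by nuclear charge alone: the more protons, the stronger the pull on the same electron cloud, and the smaller the ion.
Nuclear charges: Mg²⁺ (Z=12), Na⁺ (Z=11), F⁻ (Z=9), N³⁻ (Z=7).
Largest to smallest: N³⁻ > F⁻ > Na⁺ > Mg²⁺.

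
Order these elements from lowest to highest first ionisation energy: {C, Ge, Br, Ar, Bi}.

Across a period the outer electron is held more tightly (higher IE₁); down a group it sits in a higher shell, more shielded, and comes off more easily.
These span different periods and groups, so the two trends combine.
Ge > Bi: the two effects oppose for this pair; the down-group effect wins (762 vs 703 kJ/mol).
C > Ge: C sits above Ge in group 14, so the down-group effect alone puts C higher.
Br > C: the two effects oppose for this pair; the across-period effect wins (1140 vs 1086 kJ/mol).
Ar > Br: relative to Br, both the across-period and down-group shifts push Ar's first ionization energy up.
Approximate values (kJ/mol): C 1086, Ar 1521, Ge 762, Br 1140, Bi 703.
So from lowest to highest: Bi < Ge < C < Br < Ar.

Bi < Ge < C < Br < Ar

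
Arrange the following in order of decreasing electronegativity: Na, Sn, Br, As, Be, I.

Br > I > As > Sn > Be > Na

Electronegativity increases across a period and decreases down a group, tracking effective nuclear charge and atomic size.
Neither a single period nor a single group — weigh both effects.
Be > Na: relative to Na, both the across-period and down-group shifts push Be's electronegativity up.
Sn > Be: the two effects oppose for this pair; the across-period effect wins (1.96 vs 1.57).
As > Sn: relative to Sn, both the across-period and down-group shifts push As's electronegativity up.
I > As: the two effects oppose for this pair; the across-period effect wins (2.66 vs 2.18).
Br > I: Br sits above I in group 17, so the down-group effect alone puts Br higher.
Tabulated electronegativity (Pauling): Be 1.57, Na 0.93, As 2.18, Br 2.96, Sn 1.96, I 2.66.
So from highest to lowest: Br > I > As > Sn > Be > Na.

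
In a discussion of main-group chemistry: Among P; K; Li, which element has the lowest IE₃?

Consider each +2 ion: P²⁺ still has 3 valence electrons; K²⁺ is already 1 electron into the core; Li²⁺ is already 1 electron into the core.
Breaking into a closed-shell core is much more expensive than removing a leftover valence electron — K and Li have the largest IE_3 here.
The numbers (kJ/mol): P 2914, K 4420, Li 11815.
Hence IE_3: P < K < Li.

P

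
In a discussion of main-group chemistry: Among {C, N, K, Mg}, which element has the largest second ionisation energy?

IE_2 is the cost of taking one more electron from the +1 cation: C⁺ still has 3 valence electrons; N⁺ still has 4 valence electrons; K⁺ is the bare [Ar] core; Mg⁺ still has 1 valence electron.
Pulling an electron out of a noble-gas core costs far more than removing a remaining valence electron, so K sits at the high end of IE_2.
Valence configurations: C⁺ [He]2s²2p¹, N⁺ [He]2s²2p², Mg⁺ [Ne]3s¹.
Tabulated IE_2 (kJ/mol): C 2353, N 2856, K 3052, Mg 1451.
Overall IE_2 order: Mg < C < N < K.

K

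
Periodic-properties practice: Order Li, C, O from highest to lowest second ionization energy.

The second ionization energy removes an electron from the +1 ion. For each element: Li⁺ is the bare [He] core; C⁺ still has 3 valence electrons; O⁺ still has 5 valence electrons.
Pulling an electron out of a noble-gas core costs far more than removing a remaining valence electron, so Li sits at the high end of IE_2.
Valence configurations: C⁺ [He]2s²2p¹, O⁺ [He]2s²2p³.
The numbers (kJ/mol): Li 7298, C 2353, O 3388.
So the second ionization energies run C < O < Li.

Li > O > C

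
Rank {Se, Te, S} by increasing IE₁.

Te, Se, S

S is in period 3, group 16; Se is in period 4, group 16; Te is in period 5, group 16.
First ionization energy rises across a period (greater Z_eff holds electrons more tightly) and falls down a group (valence electrons are farther from the nucleus).
All are in group 16, so first ionization energy increases up the group.
So from lowest to highest: Te < Se < S.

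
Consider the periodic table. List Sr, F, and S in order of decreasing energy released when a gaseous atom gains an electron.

F is in period 2, group 17; S is in period 3, group 16; Sr is in period 5, group 2.
Electron affinity generally becomes more exothermic across a period toward the halogens and less exothermic down a group.
Neither a single period nor a single group — weigh both effects.
S > Sr: both effects reinforce here, so S is clearly the higher of the two.
F > S: relative to S, both the across-period and down-group shifts push F's electron affinity up.
Tabulated electron affinity (kJ/mol): F 328, S 200, Sr 5.
So from highest to lowest: F > S > Sr.

F > S > Sr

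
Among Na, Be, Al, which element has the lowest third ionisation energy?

Al

The third ionization energy removes an electron from the +2 ion. For each element: Na²⁺ is already 1 electron into the core; Be²⁺ is the bare [He] core; Al²⁺ still has 1 valence electron.
Core electrons are held far more tightly than valence electrons, so Na and Be top the IE_3 order.
Tabulated IE_3 (kJ/mol): Na 6910, Be 14849, Al 2745.
Putting it together, IE_3: Al < Na < Be.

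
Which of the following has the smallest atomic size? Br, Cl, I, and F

F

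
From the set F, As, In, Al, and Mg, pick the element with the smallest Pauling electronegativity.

Mg

F is in period 2, group 17; Mg is in period 3, group 2; Al is in period 3, group 13; As is in period 4, group 15; In is in period 5, group 13.
Electronegativity increases across a period and decreases down a group, tracking effective nuclear charge and atomic size.
Here both period and group differ, so the two effects have to be weighed against each other.
Al > Mg: Al lies to the right of Mg in period 3, so the across-period effect alone puts Al higher.
In > Al: this pair runs against the simple trend — see the exception note.
As > In: relative to In, both the across-period and down-group shifts push As's electronegativity up.
F > As: both effects reinforce here, so F is clearly the higher of the two.
Note the exception: In has a higher electronegativity than Al, contrary to the simple trend — poor shielding by filled d (and f) subshells raises the heavier element's effective nuclear charge more than the simple down-group trend predicts.
For reference (Pauling): F 3.98, Mg 1.31, Al 1.61, As 2.18, In 1.78.
The smallest Pauling electronegativity among these belongs to Mg.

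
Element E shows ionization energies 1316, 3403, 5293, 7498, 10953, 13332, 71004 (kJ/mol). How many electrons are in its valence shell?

6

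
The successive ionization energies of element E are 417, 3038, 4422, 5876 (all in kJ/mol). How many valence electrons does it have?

1

Look for the largest jump between consecutive ionization energies: IE2/IE1 ≈ 7.3, far larger than any earlier ratio.
That jump marks the point where a core electron is being removed. So the atom has 1 valence electron.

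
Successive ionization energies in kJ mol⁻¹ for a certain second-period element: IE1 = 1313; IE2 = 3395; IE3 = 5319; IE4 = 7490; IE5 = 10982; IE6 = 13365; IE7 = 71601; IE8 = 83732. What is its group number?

Group 16

Look for the largest jump between consecutive ionization energies: IE7/IE6 ≈ 5.4, far larger than any earlier ratio.
That jump marks the point where a core electron is being removed. So the atom has 6 valence electrons.
A main-group element with 6 valence electrons is in group 16.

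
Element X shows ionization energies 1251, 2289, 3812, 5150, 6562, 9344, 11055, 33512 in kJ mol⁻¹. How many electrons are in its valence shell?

7

Look for the largest jump between consecutive ionization energies: IE8/IE7 ≈ 3.0, far larger than any earlier ratio.
That jump marks the point where a core electron is being removed. So the atom has 7 valence electrons.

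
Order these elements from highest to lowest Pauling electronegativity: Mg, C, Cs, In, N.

N > C > In > Mg > Cs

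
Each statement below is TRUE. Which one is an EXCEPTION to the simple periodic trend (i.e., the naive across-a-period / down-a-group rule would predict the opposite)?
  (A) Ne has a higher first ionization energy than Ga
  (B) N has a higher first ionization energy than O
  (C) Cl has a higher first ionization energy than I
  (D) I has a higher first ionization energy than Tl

(B)

The general trend: first ionization energy increases across a period and decreases down a group.
(A) Ne (period 2, group 18) vs Ga (period 4, group 13): the stated order agrees with the simple trend.
(B) N (period 2, group 15) vs O (period 2, group 16): the stated order contradicts the simple trend.
(C) Cl (period 3, group 17) vs I (period 5, group 17): the stated order agrees with the simple trend.
(D) I (period 5, group 17) vs Tl (period 6, group 13): the stated order agrees with the simple trend.
The exception is (B): pairing an electron in O's 2p⁴ costs repulsion energy, so O ionizes more easily than half-filled N (2p³).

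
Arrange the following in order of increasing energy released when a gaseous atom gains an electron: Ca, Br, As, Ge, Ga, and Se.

Ca is in period 4, group 2; Ga is in period 4, group 13; Ge is in period 4, group 14; As is in period 4, group 15; Se is in period 4, group 16; Br is in period 4, group 17.
Electron affinity generally becomes more exothermic across a period toward the halogens and less exothermic down a group.
All lie in period 4; the across-period trend (electron affinity increases left to right) applies, with the exception below.
Note the exception: Ge has a higher electron affinity than As, contrary to the simple trend — adding an electron to As's half-filled 4p³ is unfavourable, so Ge (4p²) has the more exothermic EA.
Approximate values (kJ/mol): Ca 2, Ga 29, Ge 119, As 78, Se 195, Br 325.
So from lowest to highest: Ca < Ga < As < Ge < Se < Br.

Ca < Ga < As < Ge < Se < Br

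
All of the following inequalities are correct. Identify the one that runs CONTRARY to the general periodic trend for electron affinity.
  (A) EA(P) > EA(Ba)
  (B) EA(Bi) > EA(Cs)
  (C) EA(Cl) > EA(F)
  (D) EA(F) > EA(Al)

The general trend: electron affinity increases across a period and decreases down a group.
(A) P (period 3, group 15) vs Ba (period 6, group 2): the stated order agrees with the simple trend.
(B) Bi (period 6, group 15) vs Cs (period 6, group 1): the stated order agrees with the simple trend.
(C) Cl (period 3, group 17) vs F (period 2, group 17): the stated order contradicts the simple trend.
(D) F (period 2, group 17) vs Al (period 3, group 13): the stated order agrees with the simple trend.
The exception is (C): F's small 2p subshell makes the incoming electron feel strong e⁻–e⁻ repulsion, so Cl actually releases more energy on gaining an electron.

(C)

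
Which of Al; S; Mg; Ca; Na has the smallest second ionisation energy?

Consider each +1 ion: Al⁺ still has 2 valence electrons; S⁺ still has 5 valence electrons; Mg⁺ still has 1 valence electron; Ca⁺ still has 1 valence electron; Na⁺ is the bare [Ne] core.
Core electrons are held far more tightly than valence electrons, so Na tops the IE_2 order.
Valence configurations: Al⁺ [Ne]3s², S⁺ [Ne]3s²3p³, Mg⁺ [Ne]3s¹, Ca⁺ [Ar]4s¹.
Approximate IE_2 values (kJ/mol): Al 1817, S 2252, Mg 1451, Ca 1145, Na 4562.
Hence IE_2: Ca < Mg < Al < S < Na.

Ca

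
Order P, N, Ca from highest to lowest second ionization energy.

N > P > Ca

IE_2 is the cost of taking one more electron from the +1 cation: P⁺ still has 4 valence electrons; N⁺ still has 4 valence electrons; Ca⁺ still has 1 valence electron.
All are still removing valence electrons, so compare the +1 ions as you would atoms: IE_2 generally rises across a period (higher Z_eff) and falls down a group (larger shell), subject to the usual subshell exceptions.
Valence configurations: P⁺ [Ne]3s²3p², N⁺ [He]2s²2p², Ca⁺ [Ar]4s¹.
Approximate IE_2 values (kJ/mol): P 1907, N 2856, Ca 1145.
Putting it together, IE_2: Ca < P < N.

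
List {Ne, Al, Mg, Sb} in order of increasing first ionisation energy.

Ne is in period 2, group 18; Mg is in period 3, group 2; Al is in period 3, group 13; Sb is in period 5, group 15.
First ionization energy rises across a period (greater Z_eff holds electrons more tightly) and falls down a group (valence electrons are farther from the nucleus).
These span different periods and groups, so the two trends combine.
Mg > Al: this pair runs against the simple trend — see the exception note.
Sb > Mg: the two effects oppose for this pair; the across-period effect wins (831 vs 738 kJ/mol).
Ne > Sb: both effects reinforce here, so Ne is clearly the higher of the two.
Note the exception: Mg has a higher first ionization energy than Al, contrary to the simple trend — Al's single 3p electron is easier to remove than one from Mg's filled 3s².
Approximate values (kJ/mol): Ne 2081, Mg 738, Al 578, Sb 831.
So from lowest to highest: Al < Mg < Sb < Ne.

Al < Mg < Sb < Ne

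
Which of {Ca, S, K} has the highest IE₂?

K

After 1 electron has been removed, what remains? Ca⁺ still has 1 valence electron; S⁺ still has 5 valence electrons; K⁺ is the bare [Ar] core.
Core electrons are held far more tightly than valence electrons, so K tops the IE_2 order.
Valence configurations: Ca⁺ [Ar]4s¹, S⁺ [Ne]3s²3p³.
The numbers (kJ/mol): Ca 1145, S 2252, K 3052.
Putting it together, IE_2: Ca < S < K.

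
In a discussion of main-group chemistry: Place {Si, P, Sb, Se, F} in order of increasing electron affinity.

F is in period 2, group 17; Si is in period 3, group 14; P is in period 3, group 15; Se is in period 4, group 16; Sb is in period 5, group 15.
Atoms with high Z_eff and room in the valence shell (especially the halogens) have the most exothermic electron affinities.
Here both period and group differ, so the two effects have to be weighed against each other.
Sb > P: this pair runs against the simple trend — see the exception note.
Si > Sb: period and group pull opposite ways; the down-group shift dominates (134 vs 103 kJ/mol).
Se > Si: period and group pull opposite ways; the across-period shift dominates (195 vs 134 kJ/mol).
F > Se: relative to Se, both the across-period and down-group shifts push F's electron affinity up.
Note the exception: Sb has a higher electron affinity than P, contrary to the simple trend — both are half-filled np³, but the pairing/repulsion penalty for the added electron shrinks as the p orbitals become larger and more diffuse down the group, and for Sb that outweighs the weaker nuclear attraction.
Note the exception: Si has a higher electron affinity than P, contrary to the simple trend — adding an electron to P's half-filled 3p³ is unfavourable, so Si (3p²) has the more exothermic EA.
Approximate values (kJ/mol): F 328, Si 134, P 72, Se 195, Sb 103.
So from lowest to highest: P < Sb < Si < Se < F.

P, Sb, Si, Se, F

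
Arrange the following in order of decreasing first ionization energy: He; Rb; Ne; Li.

He > Ne > Li > Rb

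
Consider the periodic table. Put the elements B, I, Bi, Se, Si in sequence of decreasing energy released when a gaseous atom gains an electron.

I, Se, Si, Bi, B

B is in period 2, group 13; Si is in period 3, group 14; Se is in period 4, group 16; I is in period 5, group 17; Bi is in period 6, group 15.
EA tends to increase across a period and decrease down a group, though the pattern is less regular than for IE or radius.
Here both period and group differ, so the two effects have to be weighed against each other.
Bi > B: the two effects oppose for this pair; the across-period effect wins (91 vs 27 kJ/mol).
Si > Bi: period and group pull opposite ways; the down-group shift dominates (134 vs 91 kJ/mol).
Se > Si: period and group pull opposite ways; the across-period shift dominates (195 vs 134 kJ/mol).
I > Se: the two effects oppose for this pair; the across-period effect wins (295 vs 195 kJ/mol).
Tabulated electron affinity (kJ/mol): B 27, Si 134, Se 195, I 295, Bi 91.
So from highest to lowest: I > Se > Si > Bi > B.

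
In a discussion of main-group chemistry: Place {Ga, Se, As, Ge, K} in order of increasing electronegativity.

K < Ga < Ge < As < Se

K is in period 4, group 1; Ga is in period 4, group 13; Ge is in period 4, group 14; As is in period 4, group 15; Se is in period 4, group 16.
Atoms toward the upper right of the periodic table pull bonding electrons most strongly.
All lie in period 4, so electronegativity increases left to right.
So from lowest to highest: K < Ga < Ge < As < Se.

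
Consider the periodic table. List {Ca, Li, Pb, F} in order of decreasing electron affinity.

Li is in period 2, group 1; F is in period 2, group 17; Ca is in period 4, group 2; Pb is in period 6, group 14.
EA tends to increase across a period and decrease down a group, though the pattern is less regular than for IE or radius.
These span different periods and groups, so the two trends combine.
Pb > Ca: the two effects oppose for this pair; the across-period effect wins (35 vs 2 kJ/mol).
Li > Pb: period and group pull opposite ways; the down-group shift dominates (60 vs 35 kJ/mol).
F > Li: both are in period 2; the period trend gives F the larger value.
Tabulated electron affinity (kJ/mol): Li 60, F 328, Ca 2, Pb 35.
So from highest to lowest: F > Li > Pb > Ca.

F > Li > Pb > Ca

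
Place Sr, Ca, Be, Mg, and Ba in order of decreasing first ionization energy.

Be is in period 2, group 2; Mg is in period 3, group 2; Ca is in period 4, group 2; Sr is in period 5, group 2; Ba is in period 6, group 2.
Removing the outermost electron gets harder across a period and easier down a group.
All are in group 2, so first ionization energy increases up the group.
So from highest to lowest: Be > Mg > Ca > Sr > Ba.

Be > Mg > Ca > Sr > Ba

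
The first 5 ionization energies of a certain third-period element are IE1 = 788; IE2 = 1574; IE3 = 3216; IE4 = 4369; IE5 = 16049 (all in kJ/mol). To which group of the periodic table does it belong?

Group 14

Look for the largest jump between consecutive ionization energies: IE5/IE4 ≈ 3.7, far larger than any earlier ratio.
That jump marks the point where a core electron is being removed. So the atom has 4 valence electrons.
A main-group element with 4 valence electrons is in group 14.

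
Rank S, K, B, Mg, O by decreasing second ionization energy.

O > K > B > S > Mg

Consider each +1 ion: S⁺ still has 5 valence electrons; K⁺ is the bare [Ar] core; B⁺ still has 2 valence electrons; Mg⁺ still has 1 valence electron; O⁺ still has 5 valence electrons.
Usually core removal costs more than valence removal, but here the competition is close: a tightly held n=2 valence electron can cost more to remove than an n=3 core electron, so the actual values have to decide it.
Valence configurations: S⁺ [Ne]3s²3p³, B⁺ [He]2s², Mg⁺ [Ne]3s¹, O⁺ [He]2s²2p³.
Tabulated IE_2 (kJ/mol): S 2252, K 3052, B 2427, Mg 1451, O 3388.
Hence IE_2: Mg < S < B < K < O.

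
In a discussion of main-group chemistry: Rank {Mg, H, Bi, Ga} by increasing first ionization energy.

Ga < Bi < Mg < H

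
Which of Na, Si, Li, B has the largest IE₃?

Consider each +2 ion: Na²⁺ is already 1 electron into the core; Si²⁺ still has 2 valence electrons; Li²⁺ is already 1 electron into the core; B²⁺ still has 1 valence electron.
Breaking into a closed-shell core is much more expensive than removing a leftover valence electron — Na and Li have the largest IE_3 here.
Valence configurations: Si²⁺ [Ne]3s², B²⁺ [He]2s¹.
Approximate IE_3 values (kJ/mol): Na 6910, Si 3232, Li 11815, B 3660.
Putting it together, IE_3: Si < B < Na < Li.

Li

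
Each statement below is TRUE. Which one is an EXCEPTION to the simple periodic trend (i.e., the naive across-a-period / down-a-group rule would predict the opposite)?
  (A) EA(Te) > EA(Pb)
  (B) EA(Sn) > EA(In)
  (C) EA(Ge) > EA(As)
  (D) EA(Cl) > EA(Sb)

(C)

The general trend: electron affinity increases across a period and decreases down a group.
(A) Te (period 5, group 16) vs Pb (period 6, group 14): the stated order agrees with the simple trend.
(B) Sn (period 5, group 14) vs In (period 5, group 13): the stated order agrees with the simple trend.
(C) Ge (period 4, group 14) vs As (period 4, group 15): the stated order contradicts the simple trend.
(D) Cl (period 3, group 17) vs Sb (period 5, group 15): the stated order agrees with the simple trend.
The exception is (C): adding an electron to As's half-filled 4p³ is unfavourable, so Ge (4p²) has the more exothermic EA.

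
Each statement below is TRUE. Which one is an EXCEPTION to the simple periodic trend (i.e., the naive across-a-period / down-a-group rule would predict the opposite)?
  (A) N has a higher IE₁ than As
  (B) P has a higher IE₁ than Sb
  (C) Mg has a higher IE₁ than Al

The general trend: IE₁ increases across a period and decreases down a group.
(A) N (period 2, group 15) vs As (period 4, group 15): the stated order agrees with the simple trend.
(B) P (period 3, group 15) vs Sb (period 5, group 15): the stated order agrees with the simple trend.
(C) Mg (period 3, group 2) vs Al (period 3, group 13): the stated order contradicts the simple trend.
The exception is (C): Al's single 3p electron is easier to remove than one from Mg's filled 3s².

(C)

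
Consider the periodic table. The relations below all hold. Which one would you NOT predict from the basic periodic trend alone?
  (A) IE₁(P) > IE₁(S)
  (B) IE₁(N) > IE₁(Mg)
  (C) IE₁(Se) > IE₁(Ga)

The general trend: IE₁ increases across a period and decreases down a group.
(A) P (period 3, group 15) vs S (period 3, group 16): the stated order contradicts the simple trend.
(B) N (period 2, group 15) vs Mg (period 3, group 2): the stated order agrees with the simple trend.
(C) Se (period 4, group 16) vs Ga (period 4, group 13): the stated order agrees with the simple trend.
The exception is (A): S (3p⁴) ionizes more easily than half-filled P (3p³) because the paired 3p electron in S is pushed out by e⁻–e⁻ repulsion.

(A)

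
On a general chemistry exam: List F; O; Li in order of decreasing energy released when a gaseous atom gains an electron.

Li is in period 2, group 1; O is in period 2, group 16; F is in period 2, group 17.
Electron affinity generally becomes more exothermic across a period toward the halogens and less exothermic down a group.
All lie in period 2, so electron affinity increases left to right.
So from highest to lowest: F > O > Li.

F > O > Li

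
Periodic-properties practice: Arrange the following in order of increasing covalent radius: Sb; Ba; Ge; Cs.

Ge, Sb, Ba, Cs

Ge is in period 4, group 14; Sb is in period 5, group 15; Cs is in period 6, group 1; Ba is in period 6, group 2.
Atomic radius shrinks across a period as nuclear charge pulls the same shell inward, and grows down a group as new shells are added.
These span different periods and groups, so the two trends combine.
Sb > Ge: period and group pull opposite ways; the down-group shift dominates (140 vs 121 pm).
Ba > Sb: both effects reinforce here, so Ba is clearly the larger of the two.
Cs > Ba: Cs lies to the left of Ba in period 6, so the across-period effect alone puts Cs larger.
Tabulated atomic radius (pm): Ge 121, Sb 140, Cs 232, Ba 196.
So from smallest to largest: Ge < Sb < Ba < Cs.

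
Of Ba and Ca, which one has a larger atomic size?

Ba

Ca is in period 4, group 2; Ba is in period 6, group 2.
Radius decreases left→right (rising Z_eff, same n) and increases top→bottom (higher n).
All are in group 2, so atomic radius increases down the group.
So Ba has the larger atomic size (Ba > Ca).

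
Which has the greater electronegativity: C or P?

C

C is in period 2, group 14; P is in period 3, group 15.
Smaller atoms with higher effective nuclear charge are more electronegative.
A diagonal step moves right (one effect) and down (the opposite effect) at once.
C > P: the two effects oppose for this pair; the down-group effect wins (2.55 vs 2.19).
Approximate values (Pauling): C 2.55, P 2.19.
So C has the greater electronegativity (C > P).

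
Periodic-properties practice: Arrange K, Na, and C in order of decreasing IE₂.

IE_2 is the cost of taking one more electron from the +1 cation: K⁺ is the bare [Ar] core; Na⁺ is the bare [Ne] core; C⁺ still has 3 valence electrons.
Core electrons are held far more tightly than valence electrons, so K and Na top the IE_2 order.
Approximate IE_2 values (kJ/mol): K 3052, Na 4562, C 2353.
Putting it together, IE_2: C < K < Na.

Na > K > C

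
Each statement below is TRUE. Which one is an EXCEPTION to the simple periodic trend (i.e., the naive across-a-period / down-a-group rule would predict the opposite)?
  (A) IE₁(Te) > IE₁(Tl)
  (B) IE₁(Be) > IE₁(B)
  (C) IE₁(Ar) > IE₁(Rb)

(B)

The general trend: IE₁ increases across a period and decreases down a group.
(A) Te (period 5, group 16) vs Tl (period 6, group 13): the stated order agrees with the simple trend.
(B) Be (period 2, group 2) vs B (period 2, group 13): the stated order contradicts the simple trend.
(C) Ar (period 3, group 18) vs Rb (period 5, group 1): the stated order agrees with the simple trend.
The exception is (B): removing B's lone 2p electron is easier than breaking Be's filled 2s².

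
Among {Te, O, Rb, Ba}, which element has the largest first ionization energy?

O

O is in period 2, group 16; Rb is in period 5, group 1; Te is in period 5, group 16; Ba is in period 6, group 2.
First ionization energy rises across a period (greater Z_eff holds electrons more tightly) and falls down a group (valence electrons are farther from the nucleus).
These span different periods and groups, so the two trends combine.
Ba > Rb: the two effects oppose for this pair; the across-period effect wins (503 vs 403 kJ/mol).
Te > Ba: both effects reinforce here, so Te is clearly the higher of the two.
O > Te: O sits above Te in group 16, so the down-group effect alone puts O higher.
Approximate values (kJ/mol): O 1314, Rb 403, Te 869, Ba 503.
The largest first ionization energy among these belongs to O.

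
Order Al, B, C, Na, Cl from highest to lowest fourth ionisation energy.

B > Al > Na > C > Cl

IE_4 is the cost of taking one more electron from the +3 cation: Al³⁺ is the bare [Ne] core; B³⁺ is the bare [He] core; C³⁺ still has 1 valence electron; Na³⁺ is already 2 electrons into the core; Cl³⁺ still has 4 valence electrons.
Pulling an electron out of a noble-gas core costs far more than removing a remaining valence electron, so Na, Al and B sit at the high end of IE_4.
Valence configurations: C³⁺ [He]2s¹, Cl³⁺ [Ne]3s²3p².
Tabulated IE_4 (kJ/mol): Al 11577, B 25026, C 6223, Na 9543, Cl 5159.
So the fourth ionization energies run Cl < C < Na < Al < B.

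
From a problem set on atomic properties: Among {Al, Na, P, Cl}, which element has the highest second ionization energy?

Consider each +1 ion: Al⁺ still has 2 valence electrons; Na⁺ is the bare [Ne] core; P⁺ still has 4 valence electrons; Cl⁺ still has 6 valence electrons.
Pulling an electron out of a noble-gas core costs far more than removing a remaining valence electron, so Na sits at the high end of IE_2.
Valence configurations: Al⁺ [Ne]3s², P⁺ [Ne]3s²3p², Cl⁺ [Ne]3s²3p⁴.
The numbers (kJ/mol): Al 1817, Na 4562, P 1907, Cl 2298.
Overall IE_2 order: Al < P < Cl < Na.

Na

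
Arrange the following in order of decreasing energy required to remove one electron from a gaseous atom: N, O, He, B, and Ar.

He > Ar > N > O > B

He is in period 1, group 18; B is in period 2, group 13; N is in period 2, group 15; O is in period 2, group 16; Ar is in period 3, group 18.
First ionization energy rises across a period (greater Z_eff holds electrons more tightly) and falls down a group (valence electrons are farther from the nucleus).
Neither a single period nor a single group — weigh both effects.
O > B: both are in period 2; the period trend gives O the larger value.
N > O: this pair runs against the simple trend — see the exception note.
Ar > N: the two effects oppose for this pair; the across-period effect wins (1521 vs 1402 kJ/mol).
He > Ar: He sits above Ar in group 18, so the down-group effect alone puts He higher.
Note the exception: N has a higher first ionization energy than O, contrary to the simple trend — pairing an electron in O's 2p⁴ costs repulsion energy, so O ionizes more easily than half-filled N (2p³).
Tabulated first ionization energy (kJ/mol): He 2372, B 801, N 1402, O 1314, Ar 1521.
So from highest to lowest: He > Ar > N > O > B.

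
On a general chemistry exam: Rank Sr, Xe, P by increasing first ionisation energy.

Sr < P < Xe

P is in period 3, group 15; Sr is in period 5, group 2; Xe is in period 5, group 18.
Removing the outermost electron gets harder across a period and easier down a group.
Neither a single period nor a single group — weigh both effects.
P > Sr: both effects reinforce here, so P is clearly the higher of the two.
Xe > P: the two effects oppose for this pair; the across-period effect wins (1170 vs 1012 kJ/mol).
For reference (kJ/mol): P 1012, Sr 550, Xe 1170.
So from lowest to highest: Sr < P < Xe.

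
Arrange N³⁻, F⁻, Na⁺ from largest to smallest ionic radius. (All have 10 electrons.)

N³⁻ > F⁻ > Na⁺

All of these have 10 electrons, so size is governed by nuclear charge alone: the more protons, the stronger the pull on the same electron cloud, and the smaller the ion.
Nuclear charges: Na⁺ (Z=11), F⁻ (Z=9), N³⁻ (Z=7).
Largest to smallest: N³⁻ > F⁻ > Na⁺.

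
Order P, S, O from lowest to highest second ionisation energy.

P, S, O

After 1 electron has been removed, what remains? P⁺ still has 4 valence electrons; S⁺ still has 5 valence electrons; O⁺ still has 5 valence electrons.
All are still removing valence electrons, so compare the +1 ions as you would atoms: IE_2 generally rises across a period (higher Z_eff) and falls down a group (larger shell), subject to the usual subshell exceptions.
Valence configurations: P⁺ [Ne]3s²3p², S⁺ [Ne]3s²3p³, O⁺ [He]2s²2p³.
The numbers (kJ/mol): P 1907, S 2252, O 3388.
So the second ionization energies run P < S < O.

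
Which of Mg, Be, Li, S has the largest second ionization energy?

Consider each +1 ion: Mg⁺ still has 1 valence electron; Be⁺ still has 1 valence electron; Li⁺ is the bare [He] core; S⁺ still has 5 valence electrons.
Pulling an electron out of a noble-gas core costs far more than removing a remaining valence electron, so Li sits at the high end of IE_2.
Valence configurations: Mg⁺ [Ne]3s¹, Be⁺ [He]2s¹, S⁺ [Ne]3s²3p³.
Tabulated IE_2 (kJ/mol): Mg 1451, Be 1757, Li 7298, S 2252.
So the second ionization energies run Mg < Be < S < Li.

Li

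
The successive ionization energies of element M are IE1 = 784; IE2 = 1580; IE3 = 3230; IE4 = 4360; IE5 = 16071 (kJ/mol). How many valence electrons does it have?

4

Look for the largest jump between consecutive ionization energies: IE5/IE4 ≈ 3.7, far larger than any earlier ratio.
That jump marks the point where a core electron is being removed. So the atom has 4 valence electrons.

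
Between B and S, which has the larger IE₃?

Consider each +2 ion: B²⁺ still has 1 valence electron; S²⁺ still has 4 valence electrons.
All are still removing valence electrons, so compare the +2 ions as you would atoms: IE_3 generally rises across a period (higher Z_eff) and falls down a group (larger shell), subject to the usual subshell exceptions.
Valence configurations: B²⁺ [He]2s¹, S²⁺ [Ne]3s²3p².
Tabulated IE_3 (kJ/mol): B 3660, S 3357.
So the third ionization energies run S < B.

B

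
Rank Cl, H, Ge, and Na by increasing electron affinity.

H is in period 1, group 1; Na is in period 3, group 1; Cl is in period 3, group 17; Ge is in period 4, group 14.
Electron affinity generally becomes more exothermic across a period toward the halogens and less exothermic down a group.
Here both period and group differ, so the two effects have to be weighed against each other.
H > Na: H sits above Na in group 1, so the down-group effect alone puts H higher.
Ge > H: period and group pull opposite ways; the across-period shift dominates (119 vs 73 kJ/mol).
Cl > Ge: relative to Ge, both the across-period and down-group shifts push Cl's electron affinity up.
Approximate values (kJ/mol): H 73, Na 53, Cl 349, Ge 119.
So from lowest to highest: Na < H < Ge < Cl.

Na < H < Ge < Cl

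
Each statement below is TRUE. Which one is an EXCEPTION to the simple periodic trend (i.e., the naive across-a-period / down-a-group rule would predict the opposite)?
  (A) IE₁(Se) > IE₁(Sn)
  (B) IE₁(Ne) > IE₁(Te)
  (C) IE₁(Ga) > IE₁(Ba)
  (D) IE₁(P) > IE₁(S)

(D)

The general trend: first ionization energy increases across a period and decreases down a group.
(A) Se (period 4, group 16) vs Sn (period 5, group 14): the stated order agrees with the simple trend.
(B) Ne (period 2, group 18) vs Te (period 5, group 16): the stated order agrees with the simple trend.
(C) Ga (period 4, group 13) vs Ba (period 6, group 2): the stated order agrees with the simple trend.
(D) P (period 3, group 15) vs S (period 3, group 16): the stated order contradicts the simple trend.
The exception is (D): S (3p⁴) ionizes more easily than half-filled P (3p³) because the paired 3p electron in S is pushed out by e⁻–e⁻ repulsion.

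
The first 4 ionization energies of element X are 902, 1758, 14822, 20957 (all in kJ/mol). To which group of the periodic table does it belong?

Look for the largest jump between consecutive ionization energies: IE3/IE2 ≈ 8.4, far larger than any earlier ratio.
That jump marks the point where a core electron is being removed. So the atom has 2 valence electrons.
A main-group element with 2 valence electrons is in group 2.

Group 2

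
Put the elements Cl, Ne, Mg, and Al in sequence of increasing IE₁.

Al, Mg, Cl, Ne

Across a period the outer electron is held more tightly (higher IE₁); down a group it sits in a higher shell, more shielded, and comes off more easily.
These span different periods and groups, so the two trends combine.
Mg > Al: this pair runs against the simple trend — see the exception note.
Cl > Mg: Cl lies to the right of Mg in period 3, so the across-period effect alone puts Cl higher.
Ne > Cl: relative to Cl, both the across-period and down-group shifts push Ne's first ionization energy up.
Note the exception: Mg has a higher first ionization energy than Al, contrary to the simple trend — Al's single 3p electron is easier to remove than one from Mg's filled 3s².
Tabulated first ionization energy (kJ/mol): Ne 2081, Mg 738, Al 578, Cl 1251.
So from lowest to highest: Al < Mg < Cl < Ne.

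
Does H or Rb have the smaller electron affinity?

Adding an electron releases more energy for atoms nearer the top right (short of the noble gases).
All are in group 1, so electron affinity increases up the group.
So Rb has the smaller electron affinity (Rb < H).

Rb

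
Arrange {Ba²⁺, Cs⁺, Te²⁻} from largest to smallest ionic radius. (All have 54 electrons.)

All of these have 54 electrons, so size is governed by nuclear charge alone: the more protons, the stronger the pull on the same electron cloud, and the smaller the ion.
Nuclear charges: Ba²⁺ (Z=56), Cs⁺ (Z=55), Te²⁻ (Z=52).
Largest to smallest: Te²⁻ > Cs⁺ > Ba²⁺.

Te²⁻, Cs⁺, Ba²⁺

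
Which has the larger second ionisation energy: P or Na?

After 1 electron has been removed, what remains? P⁺ still has 4 valence electrons; Na⁺ is the bare [Ne] core.
Breaking into a closed-shell core is much more expensive than removing a leftover valence electron — Na has the largest IE_2 here.
The numbers (kJ/mol): P 1907, Na 4562.
Overall IE_2 order: P < Na.

Na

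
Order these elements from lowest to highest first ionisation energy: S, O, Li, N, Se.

Li, Se, S, O, N

Li is in period 2, group 1; N is in period 2, group 15; O is in period 2, group 16; S is in period 3, group 16; Se is in period 4, group 16.
Across a period the outer electron is held more tightly (higher IE₁); down a group it sits in a higher shell, more shielded, and comes off more easily.
Neither a single period nor a single group — weigh both effects.
Se > Li: period and group pull opposite ways; the across-period shift dominates (941 vs 520 kJ/mol).
S > Se: they share group 16; the group trend gives S the larger value.
O > S: O sits above S in group 16, so the down-group effect alone puts O higher.
N > O: this pair runs against the simple trend — see the exception note.
Note the exception: N has a higher first ionization energy than O, contrary to the simple trend — pairing an electron in O's 2p⁴ costs repulsion energy, so O ionizes more easily than half-filled N (2p³).
For reference (kJ/mol): Li 520, N 1402, O 1314, S 1000, Se 941.
So from lowest to highest: Li < Se < S < O < N.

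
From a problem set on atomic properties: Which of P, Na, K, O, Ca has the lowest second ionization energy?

Ca

The second ionization energy removes an electron from the +1 ion. For each element: P⁺ still has 4 valence electrons; Na⁺ is the bare [Ne] core; K⁺ is the bare [Ar] core; O⁺ still has 5 valence electrons; Ca⁺ still has 1 valence electron.
Usually core removal costs more than valence removal, but here the competition is close: a tightly held n=2 valence electron can cost more to remove than an n=3 core electron, so the actual values have to decide it.
Valence configurations: P⁺ [Ne]3s²3p², O⁺ [He]2s²2p³, Ca⁺ [Ar]4s¹.
Approximate IE_2 values (kJ/mol): P 1907, Na 4562, K 3052, O 3388, Ca 1145.
Hence IE_2: Ca < P < K < O < Na.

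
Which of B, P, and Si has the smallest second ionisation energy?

Si

The second ionization energy removes an electron from the +1 ion. For each element: B⁺ still has 2 valence electrons; P⁺ still has 4 valence electrons; Si⁺ still has 3 valence electrons.
All are still removing valence electrons, so compare the +1 ions as you would atoms: IE_2 generally rises across a period (higher Z_eff) and falls down a group (larger shell), subject to the usual subshell exceptions.
Valence configurations: B⁺ [He]2s², P⁺ [Ne]3s²3p², Si⁺ [Ne]3s²3p¹.
The numbers (kJ/mol): B 2427, P 1907, Si 1577.
Overall IE_2 order: Si < P < B.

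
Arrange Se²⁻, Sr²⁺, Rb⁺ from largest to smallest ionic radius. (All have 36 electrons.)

Se²⁻ > Rb⁺ > Sr²⁺

All of these have 36 electrons, so size is governed by nuclear charge alone: the more protons, the stronger the pull on the same electron cloud, and the smaller the ion.
Nuclear charges: Sr²⁺ (Z=38), Rb⁺ (Z=37), Se²⁻ (Z=34).
Largest to smallest: Se²⁻ > Rb⁺ > Sr²⁺.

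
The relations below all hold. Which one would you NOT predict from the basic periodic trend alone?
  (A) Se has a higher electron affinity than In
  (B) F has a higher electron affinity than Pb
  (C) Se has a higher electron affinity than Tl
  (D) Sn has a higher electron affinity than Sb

The general trend: electron affinity increases across a period and decreases down a group.
(A) Se (period 4, group 16) vs In (period 5, group 13): the stated order agrees with the simple trend.
(B) F (period 2, group 17) vs Pb (period 6, group 14): the stated order agrees with the simple trend.
(C) Se (period 4, group 16) vs Tl (period 6, group 13): the stated order agrees with the simple trend.
(D) Sn (period 5, group 14) vs Sb (period 5, group 15): the stated order contradicts the simple trend.
The exception is (D): adding an electron to Sb's half-filled 5p³ is unfavourable, so Sn has the more exothermic EA.

(D)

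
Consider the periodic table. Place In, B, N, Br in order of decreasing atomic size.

In > Br > B > N

Moving right in a period, electrons are added to the same shell under a stronger nuclear pull, so atoms get smaller; moving down, a new shell is opened and atoms get larger.
These span different periods and groups, so the two trends combine.
B > N: B lies to the left of N in period 2, so the across-period effect alone puts B larger.
Br > B: period and group pull opposite ways; the down-group shift dominates (114 vs 85 pm).
In > Br: relative to Br, both the across-period and down-group shifts push In's atomic radius up.
For reference (pm): B 85, N 71, Br 114, In 142.
So from largest to smallest: In > Br > B > N.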